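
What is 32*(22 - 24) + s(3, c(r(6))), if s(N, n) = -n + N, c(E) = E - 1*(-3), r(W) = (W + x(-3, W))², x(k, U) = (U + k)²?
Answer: -289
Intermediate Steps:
r(W) = (W + (-3 + W)²)² (r(W) = (W + (W - 3)²)² = (W + (-3 + W)²)²)
c(E) = 3 + E (c(E) = E + 3 = 3 + E)
s(N, n) = N - n
32*(22 - 24) + s(3, c(r(6))) = 32*(22 - 24) + (3 - (3 + (6 + (-3 + 6)²)²)) = 32*(-2) + (3 - (3 + (6 + 3²)²)) = -64 + (3 - (3 + (6 + 9)²)) = -64 + (3 - (3 + 15²)) = -64 + (3 - (3 + 225)) = -64 + (3 - 1*228) = -64 + (3 - 228) = -64 - 225 = -289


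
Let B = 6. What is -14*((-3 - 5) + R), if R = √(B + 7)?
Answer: 112 - 14*√13 ≈ 61.522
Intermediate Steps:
R = √13 (R = √(6 + 7) = √13 ≈ 3.6056)
-14*((-3 - 5) + R) = -14*((-3 - 5) + √13) = -14*(-8 + √13) = 112 - 14*√13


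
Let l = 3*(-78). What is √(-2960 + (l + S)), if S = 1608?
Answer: I*√1586 ≈ 39.825*I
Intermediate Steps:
l = -234
√(-2960 + (l + S)) = √(-2960 + (-234 + 1608)) = √(-2960 + 1374) = √(-1586) = I*√1586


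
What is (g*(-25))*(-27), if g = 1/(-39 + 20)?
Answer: -675/19 ≈ -35.526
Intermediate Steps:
g = -1/19 (g = 1/(-19) = -1/19 ≈ -0.052632)
(g*(-25))*(-27) = -1/19*(-25)*(-27) = (25/19)*(-27) = -675/19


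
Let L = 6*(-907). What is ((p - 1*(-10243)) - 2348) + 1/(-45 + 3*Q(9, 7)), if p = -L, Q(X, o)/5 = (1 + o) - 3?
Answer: 400111/30 ≈ 13337.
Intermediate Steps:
Q(X, o) = -10 + 5*o (Q(X, o) = 5*((1 + o) - 3) = 5*(-2 + o) = -10 + 5*o)
L = -5442
p = 5442 (p = -1*(-5442) = 5442)
((p - 1*(-10243)) - 2348) + 1/(-45 + 3*Q(9, 7)) = ((5442 - 1*(-10243)) - 2348) + 1/(-45 + 3*(-10 + 5*7)) = ((5442 + 10243) - 2348) + 1/(-45 + 3*(-10 + 35)) = (15685 - 2348) + 1/(-45 + 3*25) = 13337 + 1/(-45 + 75) = 13337 + 1/30 = 400111/30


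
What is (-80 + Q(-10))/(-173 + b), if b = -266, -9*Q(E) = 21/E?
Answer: 2393/13170 ≈ 0.18170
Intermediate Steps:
Q(E) = -7/(3*E)
(-80 + Q(-10))/(-173 + b) = (-80 - 7/3/(-10))/(-173 - 266) = (-80 - 7/3*(-1/10))/(-439) = (-80 + 7/30)*(-1/439) = -2393/30*(-1/439) = 2393/13170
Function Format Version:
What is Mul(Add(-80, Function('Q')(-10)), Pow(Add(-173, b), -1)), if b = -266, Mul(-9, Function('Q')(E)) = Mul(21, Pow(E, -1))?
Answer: Rational(2393, 13170) ≈ 0.18170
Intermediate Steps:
Function('Q')(E) = Mul(Rational(-7, 3), Pow(E, -1)) (Function('Q')(E) = Mul(Rational(-1, 9), Mul(21, Pow(E, -1))) = Mul(Rational(-7, 3), Pow(E, -1)))
Mul(Add(-80, Function('Q')(-10)), Pow(Add(-173, b), -1)) = Mul(Add(-80, Mul(Rational(-7, 3), Pow(-10, -1))), Pow(Add(-173, -266), -1)) = Mul(Add(-80, Mul(Rational(-7, 3), Rational(-1, 10))), Pow(-439, -1)) = Mul(Add(-80, Rational(7, 30)), Rational(-1, 439)) = Mul(Rational(-2393, 30), Rational(-1, 439)) = Rational(2393, 13170)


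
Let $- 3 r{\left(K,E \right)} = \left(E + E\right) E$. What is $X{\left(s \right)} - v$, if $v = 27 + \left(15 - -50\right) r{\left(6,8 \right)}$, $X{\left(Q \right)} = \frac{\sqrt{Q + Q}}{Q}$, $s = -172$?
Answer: $\frac{8239}{3} - \frac{i \sqrt{86}}{86} \approx 2746.3 - 0.10783 i$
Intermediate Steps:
$r{\left(K,E \right)} = - \frac{2 E^{2}}{3}$ ($r{\left(K,E \right)} = - \frac{\left(E + E\right) E}{3} = - \frac{2 E E}{3} = - \frac{2 E^{2}}{3}$)
$X{\left(Q \right)} = \frac{\sqrt{2}}{\sqrt{Q}}$ ($X{\left(Q \right)} = \frac{\sqrt{2 Q}}{Q} = \frac{\sqrt{2} \sqrt{Q}}{Q} = \frac{\sqrt{2}}{\sqrt{Q}}$)
$v = - \frac{8239}{3}$ ($v = 27 + \left(15 - -50\right) \left(- \frac{2 \cdot 8^{2}}{3}\right) = 27 + \left(15 + 50\right) \left(\left(- \frac{2}{3}\right) 64\right) = 27 + 65 \left(- \frac{128}{3}\right) = 27 - \frac{8320}{3} = - \frac{8239}{3} \approx -2746.3$)
$X{\left(s \right)} - v = \frac{\sqrt{2}}{2 i \sqrt{43}} - - \frac{8239}{3} = \sqrt{2} \left(- \frac{i \sqrt{43}}{86}\right) + \frac{8239}{3} = - \frac{i \sqrt{86}}{86} + \frac{8239}{3} = \frac{8239}{3} - \frac{i \sqrt{86}}{86}$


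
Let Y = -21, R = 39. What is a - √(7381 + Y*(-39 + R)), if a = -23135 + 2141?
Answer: -20994 - 11*√61 ≈ -21080.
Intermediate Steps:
a = -20994
a - √(7381 + Y*(-39 + R)) = -20994 - √(7381 - 21*(-39 + 39)) = -20994 - √(7381 - 21*0) = -20994 - √(7381 + 0) = -20994 - √7381 = -20994 - 11*√61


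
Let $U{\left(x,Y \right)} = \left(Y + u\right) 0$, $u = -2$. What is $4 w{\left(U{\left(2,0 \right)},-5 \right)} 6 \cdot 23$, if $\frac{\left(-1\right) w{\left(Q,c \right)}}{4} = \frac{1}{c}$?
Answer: $\frac{2208}{5} \approx 441.6$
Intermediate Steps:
$U{\left(x,Y \right)} = 0$ ($U{\left(x,Y \right)} = \left(Y - 2\right) 0 = \left(-2 + Y\right) 0 = 0$)
$w{\left(Q,c \right)} = - \frac{4}{c}$
$4 w{\left(U{\left(2,0 \right)},-5 \right)} 6 \cdot 23 = 4 \left(- \frac{4}{-5}\right) 6 \cdot 23 = 4 \left(\left(-4\right) \left(- \frac{1}{5}\right)\right) 6 \cdot 23 = 4 \cdot \frac{4}{5} \cdot 6 \cdot 23 = \frac{16}{5} \cdot 6 \cdot 23 = \frac{96}{5} \cdot 23 = \frac{2208}{5}$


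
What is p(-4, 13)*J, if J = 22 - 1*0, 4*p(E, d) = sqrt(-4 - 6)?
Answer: 11*I*sqrt(10)/2 ≈ 17.393*I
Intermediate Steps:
p(E, d) = I*sqrt(10)/4 (p(E, d) = sqrt(-4 - 6)/4 = sqrt(-10)/4 = (I*sqrt(10))/4 = I*sqrt(10)/4)
J = 22 (J = 22 + 0 = 22)
p(-4, 13)*J = (I*sqrt(10)/4)*22 = 11*I*sqrt(10)/2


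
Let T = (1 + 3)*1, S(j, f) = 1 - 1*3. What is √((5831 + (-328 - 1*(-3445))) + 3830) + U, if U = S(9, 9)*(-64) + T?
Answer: 132 + √12778 ≈ 245.04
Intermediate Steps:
S(j, f) = -2 (S(j, f) = 1 - 3 = -2)
T = 4 (T = 4*1 = 4)
U = 132 (U = -2*(-64) + 4 = 128 + 4 = 132)
√((5831 + (-328 - 1*(-3445))) + 3830) + U = √((5831 + (-328 - 1*(-3445))) + 3830) + 132 = √((5831 + (-328 + 3445)) + 3830) + 132 = √((5831 + 3117) + 3830) + 132 = √(8948 + 3830) + 132 = √12778 + 132 = 132 + √12778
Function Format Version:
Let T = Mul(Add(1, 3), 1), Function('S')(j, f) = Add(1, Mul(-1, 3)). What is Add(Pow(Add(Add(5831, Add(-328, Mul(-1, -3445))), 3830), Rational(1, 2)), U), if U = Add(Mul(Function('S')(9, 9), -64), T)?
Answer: Add(132, Pow(12778, Rational(1, 2))) ≈ 245.04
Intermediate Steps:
Function('S')(j, f) = -2 (Function('S')(j, f) = Add(1, -3) = -2)
T = 4 (T = Mul(4, 1) = 4)
U = 132 (U = Add(Mul(-2, -64), 4) = Add(128, 4) = 132)
Add(Pow(Add(Add(5831, Add(-328, Mul(-1, -3445))), 3830), Rational(1, 2)), U) = Add(Pow(Add(Add(5831, Add(-328, Mul(-1, -3445))), 3830), Rational(1, 2)), 132) = Add(Pow(Add(Add(5831, Add(-328, 3445)), 3830), Rational(1, 2)), 132) = Add(Pow(Add(Add(5831, 3117), 3830), Rational(1, 2)), 132) = Add(Pow(Add(8948, 3830), Rational(1, 2)), 132) = Add(Pow(12778, Rational(1, 2)), 132) = Add(132, Pow(12778, Rational(1, 2)))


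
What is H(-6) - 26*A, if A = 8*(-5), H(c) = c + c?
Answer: 1028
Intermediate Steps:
H(c) = 2*c
A = -40
H(-6) - 26*A = 2*(-6) - 26*(-40) = -12 + 1040 = 1028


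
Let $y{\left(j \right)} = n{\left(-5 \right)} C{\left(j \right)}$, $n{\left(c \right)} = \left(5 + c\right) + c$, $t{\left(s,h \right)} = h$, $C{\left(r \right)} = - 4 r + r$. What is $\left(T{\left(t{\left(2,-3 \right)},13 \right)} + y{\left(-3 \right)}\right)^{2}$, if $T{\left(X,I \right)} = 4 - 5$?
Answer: $2116$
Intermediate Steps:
$C{\left(r \right)} = - 3 r$
$n{\left(c \right)} = 5 + 2 c$
$y{\left(j \right)} = 15 j$ ($y{\left(j \right)} = \left(5 + 2 \left(-5\right)\right) \left(- 3 j\right) = \left(5 - 10\right) \left(- 3 j\right) = - 5 \left(- 3 j\right) = 15 j$)
$T{\left(X,I \right)} = -1$
$\left(T{\left(t{\left(2,-3 \right)},13 \right)} + y{\left(-3 \right)}\right)^{2} = \left(-1 + 15 \left(-3\right)\right)^{2} = \left(-1 - 45\right)^{2} = \left(-46\right)^{2} = 2116$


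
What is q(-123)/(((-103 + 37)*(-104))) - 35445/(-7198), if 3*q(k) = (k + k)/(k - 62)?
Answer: 11252517259/2285077080 ≈ 4.9243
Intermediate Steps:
q(k) = 2*k/(3*(-62 + k)) (q(k) = ((k + k)/(k - 62))/3 = ((2*k)/(-62 + k))/3 = (2*k/(-62 + k))/3 = 2*k/(3*(-62 + k)))
q(-123)/(((-103 + 37)*(-104))) - 35445/(-7198) = ((⅔)*(-123)/(-62 - 123))/(((-103 + 37)*(-104))) - 35445/(-7198) = ((⅔)*(-123)/(-185))/((-66*(-104))) - 35445*(-1/7198) = ((⅔)*(-123)*(-1/185))/6864 + 35445/7198 = (82/185)*(1/6864) + 35445/7198 = 41/634920 + 35445/7198 = 11252517259/2285077080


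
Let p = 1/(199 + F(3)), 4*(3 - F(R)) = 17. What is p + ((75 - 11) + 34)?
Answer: 77522/791 ≈ 98.005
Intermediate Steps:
F(R) = -5/4 (F(R) = 3 - ¼*17 = 3 - 17/4 = -5/4)
p = 4/791 (p = 1/(199 - 5/4) = 1/(791/4) = 4/791 ≈ 0.0050569)
p + ((75 - 11) + 34) = 4/791 + ((75 - 11) + 34) = 4/791 + (64 + 34) = 4/791 + 98 = 77522/791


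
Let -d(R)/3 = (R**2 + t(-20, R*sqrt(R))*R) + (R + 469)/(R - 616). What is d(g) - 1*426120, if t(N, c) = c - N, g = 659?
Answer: -76049013/43 - 1302843*sqrt(659) ≈ -3.5214e+7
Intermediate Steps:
d(R) = -3*R**2 - 3*R*(20 + R**(3/2)) - 3*(469 + R)/(-616 + R) (d(R) = -3*((R**2 + (R*sqrt(R) - 1*(-20))*R) + (R + 469)/(R - 616)) = -3*((R**2 + (R**(3/2) + 20)*R) + (469 + R)/(-616 + R)) = -3*((R**2 + (20 + R**(3/2))*R) + (469 + R)/(-616 + R)) = -3*((R**2 + R*(20 + R**(3/2))) + (469 + R)/(-616 + R)) = -3*(R**2 + R*(20 + R**(3/2)) + (469 + R)/(-616 + R)) = -3*R**2 - 3*R*(20 + R**(3/2)) - 3*(469 + R)/(-616 + R))
d(g) - 1*426120 = 3*(-469 - 1*659**3 - 659**(7/2) + 596*659**2 + 616*659**(5/2) + 12319*659)/(-616 + 659) - 1*426120 = 3*(-469 - 1*286191179 - 286191179*sqrt(659) + 596*434281 + 616*(434281*sqrt(659)) + 8118221)/43 - 426120 = 3*(1/43)*(-469 - 286191179 - 286191179*sqrt(659) + 258831476 + 267517096*sqrt(659) + 8118221) - 426120 = 3*(1/43)*(-19241951 - 18674083*sqrt(659)) - 426120 = (-57725853/43 - 1302843*sqrt(659)) - 426120 = -76049013/43 - 1302843*sqrt(659)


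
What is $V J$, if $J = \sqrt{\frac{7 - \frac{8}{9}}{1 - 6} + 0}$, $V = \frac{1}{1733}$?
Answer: $\frac{i \sqrt{11}}{5199} \approx 0.00063794 i$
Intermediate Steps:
$V = \frac{1}{1733} \approx 0.00057703$
$J = \frac{i \sqrt{11}}{3}$ ($J = \sqrt{\frac{7 - \frac{8}{9}}{-5} + 0} = \sqrt{\left(7 - \frac{8}{9}\right) \left(- \frac{1}{5}\right) + 0} = \sqrt{\frac{55}{9} \left(- \frac{1}{5}\right) + 0} = \sqrt{- \frac{11}{9} + 0} = \sqrt{- \frac{11}{9}} = \frac{i \sqrt{11}}{3} \approx 1.1055 i$)
$V J = \frac{\frac{1}{3} i \sqrt{11}}{1733} = \frac{i \sqrt{11}}{5199}$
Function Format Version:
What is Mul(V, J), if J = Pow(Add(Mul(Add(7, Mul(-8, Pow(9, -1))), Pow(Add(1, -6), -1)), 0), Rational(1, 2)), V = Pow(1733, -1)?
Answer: Mul(Rational(1, 5199), I, Pow(11, Rational(1, 2))) ≈ Mul(0.00063794, I)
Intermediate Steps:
V = Rational(1, 1733) ≈ 0.00057703
J = Mul(Rational(1, 3), I, Pow(11, Rational(1, 2))) (J = Pow(Add(Mul(Add(7, Mul(-8, Rational(1, 9))), Pow(-5, -1)), 0), Rational(1, 2)) = Pow(Add(Mul(Add(7, Rational(-8, 9)), Rational(-1, 5)), 0), Rational(1, 2)) = Pow(Add(Mul(Rational(55, 9), Rational(-1, 5)), 0), Rational(1, 2)) = Pow(Add(Rational(-11, 9), 0), Rational(1, 2)) = Pow(Rational(-11, 9), Rational(1, 2)) = Mul(Rational(1, 3), I, Pow(11, Rational(1, 2))) ≈ Mul(1.1055, I))
Mul(V, J) = Mul(Rational(1, 1733), Mul(Rational(1, 3), I, Pow(11, Rational(1, 2)))) = Mul(Rational(1, 5199), I, Pow(11, Rational(1, 2)))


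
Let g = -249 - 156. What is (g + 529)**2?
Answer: 15376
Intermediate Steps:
g = -405
(g + 529)**2 = (-405 + 529)**2 = 124**2 = 15376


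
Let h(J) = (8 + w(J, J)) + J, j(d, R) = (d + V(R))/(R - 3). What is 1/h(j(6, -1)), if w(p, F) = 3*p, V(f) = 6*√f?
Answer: 1/20 + 3*I/20 ≈ 0.05 + 0.15*I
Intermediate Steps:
j(d, R) = (d + 6*√R)/(-3 + R) (j(d, R) = (d + 6*√R)/(R - 3) = (d + 6*√R)/(-3 + R))
h(J) = 8 + 4*J (h(J) = (8 + 3*J) + J = 8 + 4*J)
1/h(j(6, -1)) = 1/(8 + 4*((6 + 6*√(-1))/(-3 - 1))) = 1/(8 + 4*((6 + 6*I)/(-4))) = 1/(8 + 4*(-(6 + 6*I)/4)) = 1/(8 + 4*(-3/2 - 3*I/2)) = 1/(8 + (-6 - 6*I)) = 1/(2 - 6*I) = (2 + 6*I)/40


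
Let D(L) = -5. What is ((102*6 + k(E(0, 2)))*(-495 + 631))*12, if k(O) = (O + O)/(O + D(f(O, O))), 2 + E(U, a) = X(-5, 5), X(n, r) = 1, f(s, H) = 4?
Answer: 999328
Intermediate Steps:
E(U, a) = -1 (E(U, a) = -2 + 1 = -1)
k(O) = 2*O/(-5 + O) (k(O) = (O + O)/(O - 5) = (2*O)/(-5 + O) = 2*O/(-5 + O))
((102*6 + k(E(0, 2)))*(-495 + 631))*12 = ((102*6 + 2*(-1)/(-5 - 1))*(-495 + 631))*12 = ((612 + 2*(-1)/(-6))*136)*12 = ((612 + 2*(-1)*(-1/6))*136)*12 = ((612 + 1/3)*136)*12 = ((1837/3)*136)*12 = (249832/3)*12 = 999328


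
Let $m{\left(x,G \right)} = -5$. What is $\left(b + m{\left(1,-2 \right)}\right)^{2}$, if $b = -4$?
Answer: $81$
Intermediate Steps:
$\left(b + m{\left(1,-2 \right)}\right)^{2} = \left(-4 - 5\right)^{2} = \left(-9\right)^{2} = 81$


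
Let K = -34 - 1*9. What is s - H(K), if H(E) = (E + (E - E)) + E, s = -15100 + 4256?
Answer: -10758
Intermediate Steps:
s = -10844
K = -43 (K = -34 - 9 = -43)
H(E) = 2*E (H(E) = (E + 0) + E = E + E = 2*E)
s - H(K) = -10844 - 2*(-43) = -10844 - 1*(-86) = -10844 + 86 = -10758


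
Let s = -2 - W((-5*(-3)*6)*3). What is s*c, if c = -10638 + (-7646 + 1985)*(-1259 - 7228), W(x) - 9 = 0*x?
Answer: -528376959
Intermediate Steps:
W(x) = 9 (W(x) = 9 + 0*x = 9 + 0 = 9)
s = -11 (s = -2 - 1*9 = -2 - 9 = -11)
c = 48034269 (c = -10638 - 5661*(-8487) = -10638 + 48044907 = 48034269)
s*c = -11*48034269 = -528376959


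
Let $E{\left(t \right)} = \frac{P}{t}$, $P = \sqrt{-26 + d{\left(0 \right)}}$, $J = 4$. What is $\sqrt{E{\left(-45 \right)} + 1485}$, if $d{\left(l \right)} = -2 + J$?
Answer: $\frac{\sqrt{334125 - 10 i \sqrt{6}}}{15} \approx 38.536 - 0.0014125 i$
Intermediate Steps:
$d{\left(l \right)} = 2$ ($d{\left(l \right)} = -2 + 4 = 2$)
$P = 2 i \sqrt{6}$ ($P = \sqrt{-26 + 2} = \sqrt{-24} = 2 i \sqrt{6} \approx 4.899 i$)
$E{\left(t \right)} = \frac{2 i \sqrt{6}}{t}$
$\sqrt{E{\left(-45 \right)} + 1485} = \sqrt{\frac{2 i \sqrt{6}}{-45} + 1485} = \sqrt{2 i \sqrt{6} \left(- \frac{1}{45}\right) + 1485} = \sqrt{- \frac{2 i \sqrt{6}}{45} + 1485} = \sqrt{1485 - \frac{2 i \sqrt{6}}{45}}$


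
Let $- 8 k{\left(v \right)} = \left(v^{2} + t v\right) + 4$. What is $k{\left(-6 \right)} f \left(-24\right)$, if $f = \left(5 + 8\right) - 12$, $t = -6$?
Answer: $228$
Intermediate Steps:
$f = 1$ ($f = 13 - 12 = 1$)
$k{\left(v \right)} = - \frac{1}{2} - \frac{v^{2}}{8} + \frac{3 v}{4}$ ($k{\left(v \right)} = - \frac{\left(v^{2} - 6 v\right) + 4}{8} = - \frac{4 + v^{2} - 6 v}{8} = - \frac{1}{2} - \frac{v^{2}}{8} + \frac{3 v}{4}$)
$k{\left(-6 \right)} f \left(-24\right) = \left(- \frac{1}{2} - \frac{\left(-6\right)^{2}}{8} + \frac{3}{4} \left(-6\right)\right) 1 \left(-24\right) = \left(- \frac{1}{2} - \frac{9}{2} - \frac{9}{2}\right) 1 \left(-24\right) = \left(- \frac{19}{2}\right) 1 \left(-24\right) = \left(- \frac{19}{2}\right) \left(-24\right) = 228$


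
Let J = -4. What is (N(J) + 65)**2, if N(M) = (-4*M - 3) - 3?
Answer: 5625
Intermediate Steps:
N(M) = -6 - 4*M (N(M) = (-3 - 4*M) - 3 = -6 - 4*M)
(N(J) + 65)**2 = ((-6 - 4*(-4)) + 65)**2 = ((-6 + 16) + 65)**2 = (10 + 65)**2 = 75**2 = 5625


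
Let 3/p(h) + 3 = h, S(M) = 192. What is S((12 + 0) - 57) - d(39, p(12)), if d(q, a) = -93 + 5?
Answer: 280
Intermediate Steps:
p(h) = 3/(-3 + h)
d(q, a) = -88
S((12 + 0) - 57) - d(39, p(12)) = 192 - 1*(-88) = 192 + 88 = 280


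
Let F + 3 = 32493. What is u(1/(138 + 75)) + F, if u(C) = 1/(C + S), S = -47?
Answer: 325224687/10010 ≈ 32490.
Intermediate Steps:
F = 32490 (F = -3 + 32493 = 32490)
u(C) = 1/(-47 + C) (u(C) = 1/(C - 47) = 1/(-47 + C))
u(1/(138 + 75)) + F = 1/(-47 + 1/(138 + 75)) + 32490 = 1/(-47 + 1/213) + 32490 = 1/(-10010/213) + 32490 = -213/10010 + 32490 = 325224687/10010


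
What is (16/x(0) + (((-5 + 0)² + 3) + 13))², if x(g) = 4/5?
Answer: 3721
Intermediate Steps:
x(g) = ⅘ (x(g) = 4*(⅕) = ⅘)
(16/x(0) + (((-5 + 0)² + 3) + 13))² = (16/(⅘) + (((-5 + 0)² + 3) + 13))² = (16*(5/4) + (((-5)² + 3) + 13))² = (20 + ((25 + 3) + 13))² = (20 + (28 + 13))² = (20 + 41)² = 61² = 3721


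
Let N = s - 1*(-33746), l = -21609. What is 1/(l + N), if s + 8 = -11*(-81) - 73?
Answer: 1/12947 ≈ 7.7238e-5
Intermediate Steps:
s = 810 (s = -8 + (-11*(-81) - 73) = -8 + (891 - 73) = -8 + 818 = 810)
N = 34556 (N = 810 - 1*(-33746) = 810 + 33746 = 34556)
1/(l + N) = 1/(-21609 + 34556) = 1/12947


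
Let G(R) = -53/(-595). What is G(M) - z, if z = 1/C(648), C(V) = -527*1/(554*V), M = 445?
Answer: 12566363/18445 ≈ 681.29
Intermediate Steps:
C(V) = -527/(554*V)
G(R) = 53/595 (G(R) = -53*(-1/595) = 53/595)
z = -358992/527 (z = 1/(-527/554/648) = 1/(-527/554*1/648) = 1/(-527/358992) = -358992/527 ≈ -681.20)
G(M) - z = 53/595 - 1*(-358992/527) = 53/595 + 358992/527 = 12566363/18445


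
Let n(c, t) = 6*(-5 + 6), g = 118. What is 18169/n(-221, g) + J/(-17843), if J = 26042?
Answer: 324033215/107058 ≈ 3026.7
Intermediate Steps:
n(c, t) = 6 (n(c, t) = 6*1 = 6)
18169/n(-221, g) + J/(-17843) = 18169/6 + 26042/(-17843) = 18169*(⅙) + 26042*(-1/17843) = 18169/6 - 26042/17843 = 324033215/107058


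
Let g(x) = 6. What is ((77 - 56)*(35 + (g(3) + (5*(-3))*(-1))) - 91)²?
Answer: 1177225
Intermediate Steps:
((77 - 56)*(35 + (g(3) + (5*(-3))*(-1))) - 91)² = ((77 - 56)*(35 + (6 + (5*(-3))*(-1))) - 91)² = (21*(35 + (6 - 15*(-1))) - 91)² = (21*(35 + (6 + 15)) - 91)² = (21*(35 + 21) - 91)² = (21*56 - 91)² = (1176 - 91)² = 1085² = 1177225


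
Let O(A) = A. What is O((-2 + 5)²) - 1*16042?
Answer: -16033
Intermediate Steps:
O((-2 + 5)²) - 1*16042 = (-2 + 5)² - 1*16042 = 3² - 16042 = 9 - 16042 = -16033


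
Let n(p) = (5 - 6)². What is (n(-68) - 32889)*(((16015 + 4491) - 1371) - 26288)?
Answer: 235247864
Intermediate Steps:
n(p) = 1 (n(p) = (-1)² = 1)
(n(-68) - 32889)*(((16015 + 4491) - 1371) - 26288) = (1 - 32889)*(((16015 + 4491) - 1371) - 26288) = -32888*((20506 - 1371) - 26288) = -32888*(19135 - 26288) = -32888*(-7153) = 235247864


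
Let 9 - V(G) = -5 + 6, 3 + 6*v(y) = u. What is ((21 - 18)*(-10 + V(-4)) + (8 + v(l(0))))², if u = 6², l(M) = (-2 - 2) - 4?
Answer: 225/4 ≈ 56.250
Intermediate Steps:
l(M) = -8 (l(M) = -4 - 4 = -8)
u = 36
v(y) = 11/2 (v(y) = -½ + (⅙)*36 = -½ + 6 = 11/2)
V(G) = 8 (V(G) = 9 - (-5 + 6) = 9 - 1*1 = 9 - 1 = 8)
((21 - 18)*(-10 + V(-4)) + (8 + v(l(0))))² = ((21 - 18)*(-10 + 8) + (8 + 11/2))² = (3*(-2) + 27/2)² = (-6 + 27/2)² = (15/2)² = 225/4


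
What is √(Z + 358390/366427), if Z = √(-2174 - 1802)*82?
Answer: √(131323772530 + 22020074397956*I*√994)/366427 ≈ 50.85 + 50.841*I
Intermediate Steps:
Z = 164*I*√994 (Z = √(-3976)*82 = (2*I*√994)*82 = 164*I*√994 ≈ 5170.6*I)
√(Z + 358390/366427) = √(164*I*√994 + 358390/366427) = √(358390/366427 + 164*I*√994)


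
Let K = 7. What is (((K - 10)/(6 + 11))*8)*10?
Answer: -240/17 ≈ -14.118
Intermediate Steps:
(((K - 10)/(6 + 11))*8)*10 = (((7 - 10)/(6 + 11))*8)*10 = (-3/17*8)*10 = (-3*1/17*8)*10 = -3/17*8*10 = -24/17*10 = -240/17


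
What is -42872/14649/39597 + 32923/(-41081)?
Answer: -19098959826751/23829299145693 ≈ -0.80149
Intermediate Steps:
-42872/14649/39597 + 32923/(-41081) = -42872*1/14649*(1/39597) + 32923*(-1/41081) = -42872/14649*1/39597 - 32923/41081 = -42872/580056453 - 32923/41081 = -19098959826751/23829299145693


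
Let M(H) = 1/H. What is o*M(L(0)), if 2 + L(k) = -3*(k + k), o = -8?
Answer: 4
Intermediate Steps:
L(k) = -2 - 6*k (L(k) = -2 - 3*(k + k) = -2 - 6*k)
o*M(L(0)) = -8/(-2 - 6*0) = -8/(-2 + 0) = -8/(-2) = -8*(-½) = 4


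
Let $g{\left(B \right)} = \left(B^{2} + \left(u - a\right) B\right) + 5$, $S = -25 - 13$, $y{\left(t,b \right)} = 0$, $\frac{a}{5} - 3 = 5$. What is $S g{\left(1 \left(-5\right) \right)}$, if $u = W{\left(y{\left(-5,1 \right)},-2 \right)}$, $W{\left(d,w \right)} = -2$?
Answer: $-9120$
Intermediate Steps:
$a = 40$ ($a = 15 + 5 \cdot 5 = 15 + 25 = 40$)
$u = -2$
$S = -38$ ($S = -25 - 13 = -38$)
$g{\left(B \right)} = 5 + B^{2} - 42 B$ ($g{\left(B \right)} = \left(B^{2} + \left(-2 - 40\right) B\right) + 5 = \left(B^{2} - 42 B\right) + 5 = 5 + B^{2} - 42 B$)
$S g{\left(1 \left(-5\right) \right)} = - 38 \left(5 + \left(1 \left(-5\right)\right)^{2} - 42 \cdot 1 \left(-5\right)\right) = - 38 \left(5 + \left(-5\right)^{2} - -210\right) = - 38 \left(5 + 25 + 210\right) = \left(-38\right) 240 = -9120$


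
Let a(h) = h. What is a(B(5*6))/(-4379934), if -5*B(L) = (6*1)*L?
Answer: 6/729989 ≈ 8.2193e-6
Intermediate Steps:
B(L) = -6*L/5 (B(L) = -6*1*L/5 = -6*L/5)
a(B(5*6))/(-4379934) = -6*6/(-4379934) = -6/5*30*(-1/4379934) = -36*(-1/4379934) = 6/729989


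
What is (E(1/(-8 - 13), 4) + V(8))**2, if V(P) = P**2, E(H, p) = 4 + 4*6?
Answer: 8464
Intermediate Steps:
E(H, p) = 28 (E(H, p) = 4 + 24 = 28)
(E(1/(-8 - 13), 4) + V(8))**2 = (28 + 8**2)**2 = (28 + 64)**2 = 92**2 = 8464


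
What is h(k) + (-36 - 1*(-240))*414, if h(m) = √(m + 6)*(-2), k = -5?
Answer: 84454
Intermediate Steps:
h(m) = -2*√(6 + m) (h(m) = √(6 + m)*(-2) = -2*√(6 + m))
h(k) + (-36 - 1*(-240))*414 = -2*√(6 - 5) + (-36 - 1*(-240))*414 = -2*√1 + (-36 + 240)*414 = -2*1 + 204*414 = -2 + 84456 = 84454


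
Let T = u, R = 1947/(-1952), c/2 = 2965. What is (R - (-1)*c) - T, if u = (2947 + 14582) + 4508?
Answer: -31442811/1952 ≈ -16108.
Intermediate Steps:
c = 5930 (c = 2*2965 = 5930)
R = -1947/1952 (R = 1947*(-1/1952) = -1947/1952 ≈ -0.99744)
u = 22037 (u = 17529 + 4508 = 22037)
T = 22037
(R - (-1)*c) - T = (-1947/1952 - (-1)*5930) - 1*22037 = (-1947/1952 - 1*(-5930)) - 22037 = (-1947/1952 + 5930) - 22037 = 11573413/1952 - 22037 = -31442811/1952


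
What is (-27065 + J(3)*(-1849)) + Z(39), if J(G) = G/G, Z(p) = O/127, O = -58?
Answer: -3672136/127 ≈ -28914.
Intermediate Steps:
Z(p) = -58/127
J(G) = 1
(-27065 + J(3)*(-1849)) + Z(39) = (-27065 + 1*(-1849)) - 58/127 = (-27065 - 1849) - 58/127 = -28914 - 58/127 = -3672136/127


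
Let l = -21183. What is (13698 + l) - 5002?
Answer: -12487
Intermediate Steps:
(13698 + l) - 5002 = (13698 - 21183) - 5002 = -7485 - 5002 = -12487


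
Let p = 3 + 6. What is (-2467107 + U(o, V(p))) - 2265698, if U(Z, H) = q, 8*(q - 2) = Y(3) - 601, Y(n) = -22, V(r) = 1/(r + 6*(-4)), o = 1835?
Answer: -37863047/8 ≈ -4.7329e+6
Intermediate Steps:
p = 9
V(r) = 1/(-24 + r) (V(r) = 1/(r - 24) = 1/(-24 + r))
q = -607/8 (q = 2 + (-22 - 601)/8 = 2 + (⅛)*(-623) = 2 - 623/8 = -607/8 ≈ -75.875)
U(Z, H) = -607/8
(-2467107 + U(o, V(p))) - 2265698 = (-2467107 - 607/8) - 2265698 = -19737463/8 - 2265698 = -37863047/8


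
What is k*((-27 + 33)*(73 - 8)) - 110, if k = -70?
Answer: -27410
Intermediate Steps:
k*((-27 + 33)*(73 - 8)) - 110 = -70*(-27 + 33)*(73 - 8) - 110 = -420*65 - 110 = -70*390 - 110 = -27300 - 110 = -27410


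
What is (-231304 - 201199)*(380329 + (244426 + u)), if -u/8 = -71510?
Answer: -517634728005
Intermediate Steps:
u = 572080 (u = -8*(-71510) = 572080)
(-231304 - 201199)*(380329 + (244426 + u)) = (-231304 - 201199)*(380329 + (244426 + 572080)) = -432503*(380329 + 816506) = -432503*1196835 = -517634728005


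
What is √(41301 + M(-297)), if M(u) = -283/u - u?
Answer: √407711337/99 ≈ 203.96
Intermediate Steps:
M(u) = -u - 283/u
√(41301 + M(-297)) = √(41301 + (-1*(-297) - 283/(-297))) = √(41301 + (297 - 283*(-1/297))) = √(41301 + (297 + 283/297)) = √(41301 + 88492/297) = √(12354889/297) = √407711337/99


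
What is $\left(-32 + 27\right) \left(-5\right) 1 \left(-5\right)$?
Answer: $-125$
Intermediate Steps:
$\left(-32 + 27\right) \left(-5\right) 1 \left(-5\right) = - 5 \left(\left(-5\right) \left(-5\right)\right) = \left(-5\right) 25 = -125$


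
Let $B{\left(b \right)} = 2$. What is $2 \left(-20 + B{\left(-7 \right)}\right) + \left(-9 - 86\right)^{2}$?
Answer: $8989$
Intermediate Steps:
$2 \left(-20 + B{\left(-7 \right)}\right) + \left(-9 - 86\right)^{2} = 2 \left(-20 + 2\right) + \left(-9 - 86\right)^{2} = 2 \left(-18\right) + \left(-95\right)^{2} = -36 + 9025 = 8989$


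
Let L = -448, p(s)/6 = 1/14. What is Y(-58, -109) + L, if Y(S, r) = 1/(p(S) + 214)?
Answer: -672441/1501 ≈ -448.00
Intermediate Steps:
p(s) = 3/7 (p(s) = 6/14 = 6*(1/14) = 3/7)
Y(S, r) = 7/1501 (Y(S, r) = 1/(3/7 + 214) = 1/(1501/7) = 7/1501)
Y(-58, -109) + L = 7/1501 - 448 = -672441/1501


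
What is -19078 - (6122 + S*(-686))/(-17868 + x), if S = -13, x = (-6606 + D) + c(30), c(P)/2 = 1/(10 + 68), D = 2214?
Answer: -16561769282/868139 ≈ -19077.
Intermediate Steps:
c(P) = 1/39 (c(P) = 2/(10 + 68) = 2/78 = 2*(1/78) = 1/39)
x = -171287/39 (x = (-6606 + 2214) + 1/39 = -4392 + 1/39 = -171287/39 ≈ -4392.0)
-19078 - (6122 + S*(-686))/(-17868 + x) = -19078 - (6122 - 13*(-686))/(-17868 - 171287/39) = -19078 - (6122 + 8918)/(-868139/39) = -19078 - 15040*(-39)/868139 = -19078 - 1*(-586560/868139) = -19078 + 586560/868139 = -16561769282/868139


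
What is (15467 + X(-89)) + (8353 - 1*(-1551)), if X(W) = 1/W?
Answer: 2258018/89 ≈ 25371.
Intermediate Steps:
(15467 + X(-89)) + (8353 - 1*(-1551)) = (15467 + 1/(-89)) + (8353 - 1*(-1551)) = (15467 - 1/89) + (8353 + 1551) = 1376562/89 + 9904 = 2258018/89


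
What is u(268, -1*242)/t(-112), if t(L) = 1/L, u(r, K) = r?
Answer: -30016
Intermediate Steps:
u(268, -1*242)/t(-112) = 268/(1/(-112)) = 268/(-1/112) = 268*(-112) = -30016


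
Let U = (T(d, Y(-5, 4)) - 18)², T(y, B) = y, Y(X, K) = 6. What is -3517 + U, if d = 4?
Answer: -3321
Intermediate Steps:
U = 196 (U = (4 - 18)² = (-14)² = 196)
-3517 + U = -3517 + 196 = -3321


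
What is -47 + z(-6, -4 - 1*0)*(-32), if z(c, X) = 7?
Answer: -271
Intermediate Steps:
-47 + z(-6, -4 - 1*0)*(-32) = -47 + 7*(-32) = -47 - 224 = -271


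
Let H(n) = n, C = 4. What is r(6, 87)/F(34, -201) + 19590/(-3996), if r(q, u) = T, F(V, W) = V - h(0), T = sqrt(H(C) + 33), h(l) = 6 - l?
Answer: -3265/666 + sqrt(37)/28 ≈ -4.6852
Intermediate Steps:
T = sqrt(37) (T = sqrt(4 + 33) = sqrt(37) ≈ 6.0828)
F(V, W) = -6 + V (F(V, W) = V - (6 - 1*0) = V - (6 + 0) = V - 1*6 = V - 6 = -6 + V)
r(q, u) = sqrt(37)
r(6, 87)/F(34, -201) + 19590/(-3996) = sqrt(37)/(-6 + 34) + 19590/(-3996) = sqrt(37)/28 + 19590*(-1/3996) = sqrt(37)*(1/28) - 3265/666 = sqrt(37)/28 - 3265/666 = -3265/666 + sqrt(37)/28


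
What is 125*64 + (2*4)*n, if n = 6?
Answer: 8048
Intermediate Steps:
125*64 + (2*4)*n = 125*64 + (2*4)*6 = 8000 + 8*6 = 8000 + 48 = 8048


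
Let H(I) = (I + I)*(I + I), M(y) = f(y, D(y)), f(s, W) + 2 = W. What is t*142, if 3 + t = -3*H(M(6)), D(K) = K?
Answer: -27690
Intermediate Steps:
f(s, W) = -2 + W
M(y) = -2 + y
H(I) = 4*I² (H(I) = (2*I)*(2*I) = 4*I²)
t = -195 (t = -3 - 12*(-2 + 6)² = -3 - 12*4² = -3 - 12*16 = -3 - 3*64 = -3 - 192 = -195)
t*142 = -195*142 = -27690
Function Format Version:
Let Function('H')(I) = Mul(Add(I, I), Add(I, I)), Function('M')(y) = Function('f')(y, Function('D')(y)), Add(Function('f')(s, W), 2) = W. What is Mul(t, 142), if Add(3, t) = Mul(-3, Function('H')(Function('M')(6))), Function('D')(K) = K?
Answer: -27690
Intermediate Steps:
Function('f')(s, W) = Add(-2, W)
Function('M')(y) = Add(-2, y)
Function('H')(I) = Mul(4, Pow(I, 2)) (Function('H')(I) = Mul(Mul(2, I), Mul(2, I)) = Mul(4, Pow(I, 2)))
t = -195 (t = Add(-3, Mul(-3, Mul(4, Pow(Add(-2, 6), 2)))) = Add(-3, Mul(-3, Mul(4, Pow(4, 2)))) = Add(-3, Mul(-3, Mul(4, 16))) = Add(-3, Mul(-3, 64)) = Add(-3, -192) = -195)
Mul(t, 142) = Mul(-195, 142) = -27690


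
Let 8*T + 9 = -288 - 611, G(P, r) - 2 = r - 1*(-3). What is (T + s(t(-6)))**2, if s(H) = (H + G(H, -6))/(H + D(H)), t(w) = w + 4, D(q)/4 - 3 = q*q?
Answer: 2181529/169 ≈ 12908.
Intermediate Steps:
D(q) = 12 + 4*q**2 (D(q) = 12 + 4*(q*q) = 12 + 4*q**2)
G(P, r) = 5 + r (G(P, r) = 2 + (r - 1*(-3)) = 2 + (r + 3) = 2 + (3 + r) = 5 + r)
t(w) = 4 + w
s(H) = (-1 + H)/(12 + H + 4*H**2) (s(H) = (H + (5 - 6))/(H + (12 + 4*H**2)) = (H - 1)/(12 + H + 4*H**2) = (-1 + H)/(12 + H + 4*H**2))
T = -227/2 (T = -9/8 + (-288 - 611)/8 = -9/8 + (1/8)*(-899) = -9/8 - 899/8 = -227/2 ≈ -113.50)
(T + s(t(-6)))**2 = (-227/2 + (-1 + (4 - 6))/(12 + (4 - 6) + 4*(4 - 6)**2))**2 = (-227/2 + (-1 - 2)/(12 - 2 + 4*(-2)**2))**2 = (-227/2 - 3/(12 - 2 + 4*4))**2 = (-227/2 - 3/(12 - 2 + 16))**2 = (-227/2 - 3/26)**2 = (-1477/13)**2 = 2181529/169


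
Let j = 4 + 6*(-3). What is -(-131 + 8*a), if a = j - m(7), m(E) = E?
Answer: 299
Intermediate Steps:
j = -14 (j = 4 - 18 = -14)
a = -21 (a = -14 - 1*7 = -14 - 7 = -21)
-(-131 + 8*a) = -(-131 + 8*(-21)) = -(-131 - 168) = -1*(-299) = 299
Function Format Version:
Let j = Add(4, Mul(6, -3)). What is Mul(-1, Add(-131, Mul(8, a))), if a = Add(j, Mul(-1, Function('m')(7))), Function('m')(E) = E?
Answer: 299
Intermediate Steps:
j = -14 (j = Add(4, -18) = -14)
a = -21 (a = Add(-14, Mul(-1, 7)) = Add(-14, -7) = -21)
Mul(-1, Add(-131, Mul(8, a))) = Mul(-1, Add(-131, Mul(8, -21))) = Mul(-1, Add(-131, -168)) = Mul(-1, -299) = 299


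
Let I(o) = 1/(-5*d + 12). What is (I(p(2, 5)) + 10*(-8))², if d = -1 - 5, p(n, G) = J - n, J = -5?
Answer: 11282881/1764 ≈ 6396.2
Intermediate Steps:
p(n, G) = -5 - n
d = -6
I(o) = 1/42 (I(o) = 1/(-5*(-6) + 12) = 1/(30 + 12) = 1/42)
(I(p(2, 5)) + 10*(-8))² = (1/42 + 10*(-8))² = (1/42 - 80)² = (-3359/42)² = 11282881/1764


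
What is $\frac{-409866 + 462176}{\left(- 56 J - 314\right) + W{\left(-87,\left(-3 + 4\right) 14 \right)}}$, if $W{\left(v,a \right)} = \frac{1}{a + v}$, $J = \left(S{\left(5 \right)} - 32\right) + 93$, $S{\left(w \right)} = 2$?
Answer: $- \frac{3818630}{280467} \approx -13.615$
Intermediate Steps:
$J = 63$ ($J = \left(2 - 32\right) + 93 = -30 + 93 = 63$)
$\frac{-409866 + 462176}{\left(- 56 J - 314\right) + W{\left(-87,\left(-3 + 4\right) 14 \right)}} = \frac{-409866 + 462176}{\left(\left(-56\right) 63 - 314\right) + \frac{1}{\left(-3 + 4\right) 14 - 87}} = \frac{52310}{\left(-3528 - 314\right) + \frac{1}{1 \cdot 14 - 87}} = \frac{52310}{-3842 + \frac{1}{14 - 87}} = \frac{52310}{-3842 + \frac{1}{-73}} = \frac{52310}{-3842 - \frac{1}{73}} = \frac{52310}{- \frac{280467}{73}} = 52310 \left(- \frac{73}{280467}\right) = - \frac{3818630}{280467}$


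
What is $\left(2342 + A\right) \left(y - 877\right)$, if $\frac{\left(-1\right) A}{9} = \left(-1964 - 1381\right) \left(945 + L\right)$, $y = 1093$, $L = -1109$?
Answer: $-1065933648$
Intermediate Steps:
$A = -4937220$ ($A = - 9 \left(-1964 - 1381\right) \left(945 - 1109\right) = - 9 \left(\left(-3345\right) \left(-164\right)\right) = \left(-9\right) 548580 = -4937220$)
$\left(2342 + A\right) \left(y - 877\right) = \left(2342 - 4937220\right) \left(1093 - 877\right) = \left(-4934878\right) 216 = -1065933648$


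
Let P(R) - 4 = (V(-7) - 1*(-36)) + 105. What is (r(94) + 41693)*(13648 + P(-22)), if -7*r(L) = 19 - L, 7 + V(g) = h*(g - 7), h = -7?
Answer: 4053100584/7 ≈ 5.7901e+8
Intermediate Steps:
V(g) = 42 - 7*g (V(g) = -7 - 7*(g - 7) = -7 - 7*(-7 + g) = -7 + (49 - 7*g) = 42 - 7*g)
r(L) = -19/7 + L/7 (r(L) = -(19 - L)/7 = -19/7 + L/7)
P(R) = 236 (P(R) = 4 + (((42 - 7*(-7)) - 1*(-36)) + 105) = 4 + (((42 + 49) + 36) + 105) = 4 + ((91 + 36) + 105) = 4 + (127 + 105) = 4 + 232 = 236)
(r(94) + 41693)*(13648 + P(-22)) = ((-19/7 + (⅐)*94) + 41693)*(13648 + 236) = ((-19/7 + 94/7) + 41693)*13884 = (75/7 + 41693)*13884 = (291926/7)*13884 = 4053100584/7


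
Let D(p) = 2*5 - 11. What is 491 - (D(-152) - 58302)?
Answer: 58794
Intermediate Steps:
D(p) = -1 (D(p) = 10 - 11 = -1)
491 - (D(-152) - 58302) = 491 - (-1 - 58302) = 491 - 1*(-58303) = 491 + 58303 = 58794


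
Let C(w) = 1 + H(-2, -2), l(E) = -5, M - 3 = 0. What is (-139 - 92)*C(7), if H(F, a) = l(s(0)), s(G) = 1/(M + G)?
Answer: 924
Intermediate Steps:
M = 3 (M = 3 + 0 = 3)
s(G) = 1/(3 + G)
H(F, a) = -5
C(w) = -4 (C(w) = 1 - 5 = -4)
(-139 - 92)*C(7) = (-139 - 92)*(-4) = -231*(-4) = 924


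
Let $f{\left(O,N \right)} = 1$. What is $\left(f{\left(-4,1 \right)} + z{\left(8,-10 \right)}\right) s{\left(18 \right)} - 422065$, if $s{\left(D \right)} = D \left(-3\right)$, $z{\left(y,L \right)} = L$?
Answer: $-421579$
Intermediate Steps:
$s{\left(D \right)} = - 3 D$
$\left(f{\left(-4,1 \right)} + z{\left(8,-10 \right)}\right) s{\left(18 \right)} - 422065 = \left(1 - 10\right) \left(\left(-3\right) 18\right) - 422065 = \left(-9\right) \left(-54\right) - 422065 = 486 - 422065 = -421579$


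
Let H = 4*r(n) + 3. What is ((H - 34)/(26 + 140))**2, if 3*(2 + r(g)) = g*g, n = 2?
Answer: 10201/248004 ≈ 0.041132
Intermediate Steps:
r(g) = -2 + g**2/3 (r(g) = -2 + (g*g)/3 = -2 + g**2/3)
H = 1/3 (H = 4*(-2 + (1/3)*2**2) + 3 = 4*(-2 + (1/3)*4) + 3 = 4*(-2 + 4/3) + 3 = 4*(-2/3) + 3 = -8/3 + 3 = 1/3 ≈ 0.33333)
((H - 34)/(26 + 140))**2 = ((1/3 - 34)/(26 + 140))**2 = (-101/3/166)**2 = (-101/3*1/166)**2 = (-101/498)**2 = 10201/248004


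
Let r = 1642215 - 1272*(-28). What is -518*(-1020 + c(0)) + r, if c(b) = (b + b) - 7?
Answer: 2209817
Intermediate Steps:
c(b) = -7 + 2*b (c(b) = 2*b - 7 = -7 + 2*b)
r = 1677831 (r = 1642215 + 35616 = 1677831)
-518*(-1020 + c(0)) + r = -518*(-1020 + (-7 + 2*0)) + 1677831 = -518*(-1020 + (-7 + 0)) + 1677831 = -518*(-1020 - 7) + 1677831 = -518*(-1027) + 1677831 = 531986 + 1677831 = 2209817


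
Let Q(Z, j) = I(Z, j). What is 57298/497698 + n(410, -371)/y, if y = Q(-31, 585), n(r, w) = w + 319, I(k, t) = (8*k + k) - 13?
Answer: 5326414/18165977 ≈ 0.29321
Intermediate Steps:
I(k, t) = -13 + 9*k (I(k, t) = 9*k - 13 = -13 + 9*k)
Q(Z, j) = -13 + 9*Z
n(r, w) = 319 + w
y = -292 (y = -13 + 9*(-31) = -13 - 279 = -292)
57298/497698 + n(410, -371)/y = 57298/497698 + (319 - 371)/(-292) = 57298*(1/497698) - 52*(-1/292) = 28649/248849 + 13/73 = 5326414/18165977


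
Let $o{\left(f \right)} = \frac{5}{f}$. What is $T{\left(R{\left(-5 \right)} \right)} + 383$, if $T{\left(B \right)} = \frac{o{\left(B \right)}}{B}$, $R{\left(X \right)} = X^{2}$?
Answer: $\frac{47876}{125} \approx 383.01$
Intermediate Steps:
$T{\left(B \right)} = \frac{5}{B^{2}}$ ($T{\left(B \right)} = \frac{5 \frac{1}{B}}{B} = \frac{5}{B^{2}}$)
$T{\left(R{\left(-5 \right)} \right)} + 383 = \frac{5}{625} + 383 = 5 \cdot \frac{1}{625} + 383 = \frac{1}{125} + 383 = \frac{47876}{125}$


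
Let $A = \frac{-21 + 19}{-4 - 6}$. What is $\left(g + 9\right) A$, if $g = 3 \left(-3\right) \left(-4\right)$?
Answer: $9$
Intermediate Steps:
$g = 36$ ($g = \left(-9\right) \left(-4\right) = 36$)
$A = \frac{1}{5}$ ($A = - \frac{2}{-10} = \left(-2\right) \left(- \frac{1}{10}\right) = \frac{1}{5} \approx 0.2$)
$\left(g + 9\right) A = \left(36 + 9\right) \frac{1}{5} = 45 \cdot \frac{1}{5} = 9$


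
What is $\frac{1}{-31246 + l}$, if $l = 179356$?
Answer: $\frac{1}{148110} \approx 6.7517 \cdot 10^{-6}$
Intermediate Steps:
$\frac{1}{-31246 + l} = \frac{1}{-31246 + 179356} = \frac{1}{148110}$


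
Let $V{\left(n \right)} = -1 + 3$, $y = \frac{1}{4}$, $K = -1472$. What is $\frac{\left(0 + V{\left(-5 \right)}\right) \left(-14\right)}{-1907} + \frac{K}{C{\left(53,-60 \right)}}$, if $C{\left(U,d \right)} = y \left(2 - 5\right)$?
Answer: $\frac{11228500}{5721} \approx 1962.7$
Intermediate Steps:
$y = \frac{1}{4} \approx 0.25$
$V{\left(n \right)} = 2$
$C{\left(U,d \right)} = - \frac{3}{4}$ ($C{\left(U,d \right)} = \frac{2 - 5}{4} = \frac{1}{4} \left(-3\right) = - \frac{3}{4}$)
$\frac{\left(0 + V{\left(-5 \right)}\right) \left(-14\right)}{-1907} + \frac{K}{C{\left(53,-60 \right)}} = \frac{\left(0 + 2\right) \left(-14\right)}{-1907} - \frac{1472}{- \frac{3}{4}} = 2 \left(-14\right) \left(- \frac{1}{1907}\right) - - \frac{5888}{3} = \left(-28\right) \left(- \frac{1}{1907}\right) + \frac{5888}{3} = \frac{28}{1907} + \frac{5888}{3} = \frac{11228500}{5721}$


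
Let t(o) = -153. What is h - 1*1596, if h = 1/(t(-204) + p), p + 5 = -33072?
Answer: -53035081/33230 ≈ -1596.0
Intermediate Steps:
p = -33077 (p = -5 - 33072 = -33077)
h = -1/33230 (h = 1/(-153 - 33077) = 1/(-33230) = -1/33230 ≈ -3.0093e-5)
h - 1*1596 = -1/33230 - 1*1596 = -1/33230 - 1596 = -53035081/33230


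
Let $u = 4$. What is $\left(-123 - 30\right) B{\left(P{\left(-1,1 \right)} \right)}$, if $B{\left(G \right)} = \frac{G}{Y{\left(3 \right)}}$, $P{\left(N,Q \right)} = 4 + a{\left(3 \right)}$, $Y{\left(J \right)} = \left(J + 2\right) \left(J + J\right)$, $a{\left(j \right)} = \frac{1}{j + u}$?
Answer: $- \frac{1479}{70} \approx -21.129$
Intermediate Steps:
$a{\left(j \right)} = \frac{1}{4 + j}$ ($a{\left(j \right)} = \frac{1}{j + 4} = \frac{1}{4 + j}$)
$Y{\left(J \right)} = 2 J \left(2 + J\right)$ ($Y{\left(J \right)} = \left(2 + J\right) 2 J = 2 J \left(2 + J\right)$)
$P{\left(N,Q \right)} = \frac{29}{7}$ ($P{\left(N,Q \right)} = 4 + \frac{1}{4 + 3} = 4 + \frac{1}{7} = \frac{29}{7}$)
$B{\left(G \right)} = \frac{G}{30}$ ($B{\left(G \right)} = \frac{G}{2 \cdot 3 \left(2 + 3\right)} = \frac{G}{2 \cdot 3 \cdot 5} = \frac{G}{30}$)
$\left(-123 - 30\right) B{\left(P{\left(-1,1 \right)} \right)} = \left(-123 - 30\right) \frac{1}{30} \cdot \frac{29}{7} = \left(-153\right) \frac{29}{210} = - \frac{1479}{70}$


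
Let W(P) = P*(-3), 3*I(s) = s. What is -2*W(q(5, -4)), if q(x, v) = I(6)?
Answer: 12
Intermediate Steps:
I(s) = s/3
q(x, v) = 2 (q(x, v) = (1/3)*6 = 2)
W(P) = -3*P
-2*W(q(5, -4)) = -(-6)*2 = -2*(-6) = 12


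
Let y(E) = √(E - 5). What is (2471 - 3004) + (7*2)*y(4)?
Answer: -533 + 14*I ≈ -533.0 + 14.0*I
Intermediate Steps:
y(E) = √(-5 + E)
(2471 - 3004) + (7*2)*y(4) = (2471 - 3004) + (7*2)*√(-5 + 4) = -533 + 14*√(-1) = -533 + 14*I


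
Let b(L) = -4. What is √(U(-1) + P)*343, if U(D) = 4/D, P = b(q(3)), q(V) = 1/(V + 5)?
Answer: 686*I*√2 ≈ 970.15*I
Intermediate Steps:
q(V) = 1/(5 + V)
P = -4
√(U(-1) + P)*343 = √(4/(-1) - 4)*343 = √(4*(-1) - 4)*343 = √(-4 - 4)*343 = √(-8)*343 = (2*I*√2)*343 = 686*I*√2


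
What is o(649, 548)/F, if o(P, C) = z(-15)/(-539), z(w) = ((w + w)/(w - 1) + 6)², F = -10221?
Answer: 27/2398528 ≈ 1.1257e-5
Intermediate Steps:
z(w) = (6 + 2*w/(-1 + w))² (z(w) = ((2*w)/(-1 + w) + 6)² = (2*w/(-1 + w) + 6)² = (6 + 2*w/(-1 + w))²)
o(P, C) = -81/704 (o(P, C) = (4*(-3 + 4*(-15))²/(-1 - 15)²)/(-539) = (4*(-3 - 60)²/(-16)²)*(-1/539) = (4*(1/256)*(-63)²)*(-1/539) = (4*(1/256)*3969)*(-1/539) = (3969/64)*(-1/539) = -81/704)
o(649, 548)/F = -81/704/(-10221) = -81/704*(-1/10221) = 27/2398528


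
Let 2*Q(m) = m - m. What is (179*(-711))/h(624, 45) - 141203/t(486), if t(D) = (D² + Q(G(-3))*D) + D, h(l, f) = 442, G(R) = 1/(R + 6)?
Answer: -7546173296/26153361 ≈ -288.54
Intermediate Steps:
G(R) = 1/(6 + R)
Q(m) = 0 (Q(m) = (m - m)/2 = (½)*0 = 0)
t(D) = D + D² (t(D) = (D² + 0*D) + D = (D² + 0) + D = D² + D = D + D²)
(179*(-711))/h(624, 45) - 141203/t(486) = (179*(-711))/442 - 141203*1/(486*(1 + 486)) = -127269*1/442 - 141203/(486*487) = -127269/442 - 141203/236682 = -7546173296/26153361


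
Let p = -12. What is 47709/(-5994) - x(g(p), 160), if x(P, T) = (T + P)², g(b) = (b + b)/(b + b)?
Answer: -1918743/74 ≈ -25929.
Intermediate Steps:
g(b) = 1 (g(b) = (2*b)/((2*b)) = (2*b)*(1/(2*b)) = 1)
x(P, T) = (P + T)²
47709/(-5994) - x(g(p), 160) = 47709/(-5994) - (1 + 160)² = 47709*(-1/5994) - 1*161² = -589/74 - 1*25921 = -589/74 - 25921 = -1918743/74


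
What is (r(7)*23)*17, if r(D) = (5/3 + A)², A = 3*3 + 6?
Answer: 977500/9 ≈ 1.0861e+5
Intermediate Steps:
A = 15 (A = 9 + 6 = 15)
r(D) = 2500/9 (r(D) = (5/3 + 15)² = (50/3)² = 2500/9)
(r(7)*23)*17 = ((2500/9)*23)*17 = (57500/9)*17 = 977500/9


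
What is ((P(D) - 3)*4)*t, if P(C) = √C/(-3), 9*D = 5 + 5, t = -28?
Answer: 336 + 112*√10/9 ≈ 375.35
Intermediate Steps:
D = 10/9 (D = (5 + 5)/9 = (⅑)*10 = 10/9 ≈ 1.1111)
P(C) = -√C/3
((P(D) - 3)*4)*t = ((-√10/9 - 3)*4)*(-28) = ((-3 - √10/9)*4)*(-28) = (-12 - 4*√10/9)*(-28) = 336 + 112*√10/9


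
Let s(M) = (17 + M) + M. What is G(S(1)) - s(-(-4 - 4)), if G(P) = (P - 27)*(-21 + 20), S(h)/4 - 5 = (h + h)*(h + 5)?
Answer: -74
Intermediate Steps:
S(h) = 20 + 8*h*(5 + h) (S(h) = 20 + 4*((h + h)*(h + 5)) = 20 + 4*((2*h)*(5 + h)) = 20 + 4*(2*h*(5 + h)) = 20 + 8*h*(5 + h))
s(M) = 17 + 2*M
G(P) = 27 - P (G(P) = (-27 + P)*(-1) = 27 - P)
G(S(1)) - s(-(-4 - 4)) = (27 - (20 + 8*1**2 + 40*1)) - (17 + 2*(-(-4 - 4))) = (27 - (20 + 8*1 + 40)) - (17 + 2*(-1*(-8))) = (27 - (20 + 8 + 40)) - (17 + 2*8) = (27 - 1*68) - (17 + 16) = (27 - 68) - 1*33 = -41 - 33 = -74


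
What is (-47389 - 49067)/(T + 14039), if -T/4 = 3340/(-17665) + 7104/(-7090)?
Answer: -402687241720/58630304673 ≈ -6.8682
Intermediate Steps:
T = 59669104/12524485 (T = -4*(3340/(-17665) + 7104/(-7090)) = -4*(3340*(-1/17665) + 7104*(-1/7090)) = -4*(-668/3533 - 3552/3545) = -4*(-14917276/12524485) = 59669104/12524485 ≈ 4.7642)
(-47389 - 49067)/(T + 14039) = (-47389 - 49067)/(59669104/12524485 + 14039) = -96456/175890914019/12524485 = -96456*12524485/175890914019 = -402687241720/58630304673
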